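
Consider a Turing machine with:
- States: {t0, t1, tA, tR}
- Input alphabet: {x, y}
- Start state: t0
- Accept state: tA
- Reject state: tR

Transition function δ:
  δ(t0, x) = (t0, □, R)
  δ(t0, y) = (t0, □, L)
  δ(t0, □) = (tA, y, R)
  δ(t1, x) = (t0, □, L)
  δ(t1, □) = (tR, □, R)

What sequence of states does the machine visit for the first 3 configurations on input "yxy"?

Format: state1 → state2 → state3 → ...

Execution trace:
Initial: [t0]yxy
Step 1: δ(t0, y) = (t0, □, L) → [t0]□□xy
Step 2: δ(t0, □) = (tA, y, R) → y[tA]□xy

The machine reaches the accept state tA and halts.

State sequence: t0 → t0 → tA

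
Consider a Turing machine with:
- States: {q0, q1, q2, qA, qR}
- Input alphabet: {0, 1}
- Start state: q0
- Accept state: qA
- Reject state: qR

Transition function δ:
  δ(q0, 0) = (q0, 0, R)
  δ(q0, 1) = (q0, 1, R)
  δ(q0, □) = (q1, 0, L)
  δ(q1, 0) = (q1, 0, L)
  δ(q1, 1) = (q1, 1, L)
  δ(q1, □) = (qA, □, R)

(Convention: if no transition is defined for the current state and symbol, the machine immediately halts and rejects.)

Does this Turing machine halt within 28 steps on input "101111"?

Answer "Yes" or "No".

Execution trace:
Initial: [q0]101111
Step 1: δ(q0, 1) = (q0, 1, R) → 1[q0]01111
Step 2: δ(q0, 0) = (q0, 0, R) → 10[q0]1111
Step 3: δ(q0, 1) = (q0, 1, R) → 101[q0]111
Step 4: δ(q0, 1) = (q0, 1, R) → 1011[q0]11
Step 5: δ(q0, 1) = (q0, 1, R) → 10111[q0]1
Step 6: δ(q0, 1) = (q0, 1, R) → 101111[q0]□
Step 7: δ(q0, □) = (q1, 0, L) → 10111[q1]10
Step 8: δ(q1, 1) = (q1, 1, L) → 1011[q1]110
Step 9: δ(q1, 1) = (q1, 1, L) → 101[q1]1110
Step 10: δ(q1, 1) = (q1, 1, L) → 10[q1]11110
Step 11: δ(q1, 1) = (q1, 1, L) → 1[q1]011110
Step 12: δ(q1, 0) = (q1, 0, L) → [q1]1011110
Step 13: δ(q1, 1) = (q1, 1, L) → [q1]□1011110
Step 14: δ(q1, □) = (qA, □, R) → □[qA]1011110

The machine reaches the accept state qA and halts.
The machine halted after 14 steps (within the 28-step bound).

Answer: Yes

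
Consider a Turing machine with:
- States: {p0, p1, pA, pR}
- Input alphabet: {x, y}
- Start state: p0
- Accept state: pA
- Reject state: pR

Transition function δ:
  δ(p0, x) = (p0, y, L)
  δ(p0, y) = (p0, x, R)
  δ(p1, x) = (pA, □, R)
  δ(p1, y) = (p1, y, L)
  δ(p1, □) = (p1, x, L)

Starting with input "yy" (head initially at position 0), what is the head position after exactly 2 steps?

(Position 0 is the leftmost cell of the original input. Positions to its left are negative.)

Execution trace (head position shown):
Step 0: [p0]yy  (head at position 0)
Step 1: move right → x[p0]y  (head at position 1)
Step 2: move right → xx[p0]□  (head at position 2)

After 2 steps, the head is at position 2.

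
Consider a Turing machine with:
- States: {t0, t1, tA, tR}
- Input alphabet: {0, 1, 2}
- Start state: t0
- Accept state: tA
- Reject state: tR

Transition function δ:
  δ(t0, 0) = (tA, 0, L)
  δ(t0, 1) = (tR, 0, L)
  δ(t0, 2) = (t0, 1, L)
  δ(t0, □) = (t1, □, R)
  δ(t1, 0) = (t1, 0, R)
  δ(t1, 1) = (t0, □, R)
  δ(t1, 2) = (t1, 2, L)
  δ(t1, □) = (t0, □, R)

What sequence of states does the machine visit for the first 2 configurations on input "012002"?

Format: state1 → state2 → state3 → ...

Execution trace:
Initial: [t0]012002
Step 1: δ(t0, 0) = (tA, 0, L) → [tA]□012002

The machine reaches the accept state tA and halts.

State sequence: t0 → tA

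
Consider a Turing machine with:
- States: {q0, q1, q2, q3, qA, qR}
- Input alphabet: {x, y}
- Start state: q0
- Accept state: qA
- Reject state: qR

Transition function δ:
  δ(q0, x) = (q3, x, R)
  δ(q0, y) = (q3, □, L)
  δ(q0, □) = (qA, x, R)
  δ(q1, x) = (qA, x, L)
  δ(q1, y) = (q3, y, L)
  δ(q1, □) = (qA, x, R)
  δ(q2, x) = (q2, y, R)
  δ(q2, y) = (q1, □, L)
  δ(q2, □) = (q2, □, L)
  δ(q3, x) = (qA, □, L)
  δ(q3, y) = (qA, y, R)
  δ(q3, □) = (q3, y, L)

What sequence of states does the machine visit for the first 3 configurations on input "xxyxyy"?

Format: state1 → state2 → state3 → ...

Execution trace:
Initial: [q0]xxyxyy
Step 1: δ(q0, x) = (q3, x, R) → x[q3]xyxyy
Step 2: δ(q3, x) = (qA, □, L) → [qA]x□yxyy

The machine reaches the accept state qA and halts.

State sequence: q0 → q3 → qA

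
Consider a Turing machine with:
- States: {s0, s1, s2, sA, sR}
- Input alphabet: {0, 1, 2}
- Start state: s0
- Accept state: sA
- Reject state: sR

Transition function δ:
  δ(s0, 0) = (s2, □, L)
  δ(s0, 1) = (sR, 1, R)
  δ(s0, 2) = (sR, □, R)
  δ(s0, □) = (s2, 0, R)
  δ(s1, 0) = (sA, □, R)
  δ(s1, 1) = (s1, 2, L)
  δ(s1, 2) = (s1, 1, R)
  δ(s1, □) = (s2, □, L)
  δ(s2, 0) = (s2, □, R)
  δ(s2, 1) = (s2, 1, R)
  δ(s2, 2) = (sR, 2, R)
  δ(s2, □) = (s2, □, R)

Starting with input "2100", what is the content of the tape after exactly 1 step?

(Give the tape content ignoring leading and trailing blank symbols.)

Execution trace:
Initial: [s0]2100
Step 1: δ(s0, 2) = (sR, □, R) → □[sR]100

The machine reaches the reject state sR and halts.

After 1 step, the tape (ignoring leading/trailing blanks) is: 100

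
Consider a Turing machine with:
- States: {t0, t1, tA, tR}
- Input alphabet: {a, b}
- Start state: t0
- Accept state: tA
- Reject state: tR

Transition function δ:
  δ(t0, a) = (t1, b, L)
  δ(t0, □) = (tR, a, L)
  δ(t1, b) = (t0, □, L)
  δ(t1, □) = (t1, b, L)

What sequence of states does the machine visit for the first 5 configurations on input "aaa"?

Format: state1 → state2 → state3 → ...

Execution trace:
Initial: [t0]aaa
Step 1: δ(t0, a) = (t1, b, L) → [t1]□baa
Step 2: δ(t1, □) = (t1, b, L) → [t1]□bbaa
Step 3: δ(t1, □) = (t1, b, L) → [t1]□bbbaa
Step 4: δ(t1, □) = (t1, b, L) → [t1]□bbbbaa

State sequence: t0 → t1 → t1 → t1 → t1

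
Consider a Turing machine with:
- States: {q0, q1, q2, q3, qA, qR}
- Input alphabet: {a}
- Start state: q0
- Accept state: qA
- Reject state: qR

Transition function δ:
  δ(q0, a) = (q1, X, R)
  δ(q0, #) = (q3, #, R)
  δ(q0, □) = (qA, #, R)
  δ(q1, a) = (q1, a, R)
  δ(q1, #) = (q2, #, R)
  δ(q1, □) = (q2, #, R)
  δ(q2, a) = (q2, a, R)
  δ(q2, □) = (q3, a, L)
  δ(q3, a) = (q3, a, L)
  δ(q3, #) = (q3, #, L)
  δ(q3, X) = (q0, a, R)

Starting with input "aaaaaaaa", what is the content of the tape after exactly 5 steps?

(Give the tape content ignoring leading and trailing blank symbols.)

Execution trace:
Initial: [q0]aaaaaaaa
Step 1: δ(q0, a) = (q1, X, R) → X[q1]aaaaaaa
Step 2: δ(q1, a) = (q1, a, R) → Xa[q1]aaaaaa
Step 3: δ(q1, a) = (q1, a, R) → Xaa[q1]aaaaa
Step 4: δ(q1, a) = (q1, a, R) → Xaaa[q1]aaaa
Step 5: δ(q1, a) = (q1, a, R) → Xaaaa[q1]aaa

After 5 steps, the tape (ignoring leading/trailing blanks) is: Xaaaaaaa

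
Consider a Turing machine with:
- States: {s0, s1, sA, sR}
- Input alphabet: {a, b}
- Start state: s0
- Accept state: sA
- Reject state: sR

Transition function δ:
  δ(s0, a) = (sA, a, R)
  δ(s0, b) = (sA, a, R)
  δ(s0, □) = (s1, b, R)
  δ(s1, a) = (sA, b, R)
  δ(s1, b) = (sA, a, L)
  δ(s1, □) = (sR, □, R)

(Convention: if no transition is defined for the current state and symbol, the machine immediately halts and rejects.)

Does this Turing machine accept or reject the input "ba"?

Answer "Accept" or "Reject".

Execution trace:
Initial: [s0]ba
Step 1: δ(s0, b) = (sA, a, R) → a[sA]a

The machine reaches the accept state sA and halts.

Answer: Accept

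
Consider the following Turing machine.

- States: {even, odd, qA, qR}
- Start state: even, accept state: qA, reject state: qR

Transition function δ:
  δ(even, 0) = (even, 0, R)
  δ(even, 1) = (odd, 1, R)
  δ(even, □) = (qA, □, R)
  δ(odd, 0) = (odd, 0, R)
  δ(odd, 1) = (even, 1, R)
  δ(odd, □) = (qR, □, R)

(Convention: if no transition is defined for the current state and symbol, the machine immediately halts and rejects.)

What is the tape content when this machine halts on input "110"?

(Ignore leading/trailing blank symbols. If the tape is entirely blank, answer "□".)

Execution trace:
Initial: [even]110
Step 1: δ(even, 1) = (odd, 1, R) → 1[odd]10
Step 2: δ(odd, 1) = (even, 1, R) → 11[even]0
Step 3: δ(even, 0) = (even, 0, R) → 110[even]□
Step 4: δ(even, □) = (qA, □, R) → 110□[qA]□

The machine reaches the accept state qA and halts.

Final tape (ignoring leading/trailing blanks): 110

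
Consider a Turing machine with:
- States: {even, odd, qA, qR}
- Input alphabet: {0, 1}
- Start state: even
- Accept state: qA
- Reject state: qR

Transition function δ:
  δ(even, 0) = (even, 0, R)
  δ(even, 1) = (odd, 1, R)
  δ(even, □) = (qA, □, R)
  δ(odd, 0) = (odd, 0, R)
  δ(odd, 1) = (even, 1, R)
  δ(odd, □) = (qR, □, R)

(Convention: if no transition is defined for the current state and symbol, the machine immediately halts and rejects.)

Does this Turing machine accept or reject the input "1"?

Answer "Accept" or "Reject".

Execution trace:
Initial: [even]1
Step 1: δ(even, 1) = (odd, 1, R) → 1[odd]□
Step 2: δ(odd, □) = (qR, □, R) → 1□[qR]□

The machine reaches the reject state qR and halts.

Answer: Reject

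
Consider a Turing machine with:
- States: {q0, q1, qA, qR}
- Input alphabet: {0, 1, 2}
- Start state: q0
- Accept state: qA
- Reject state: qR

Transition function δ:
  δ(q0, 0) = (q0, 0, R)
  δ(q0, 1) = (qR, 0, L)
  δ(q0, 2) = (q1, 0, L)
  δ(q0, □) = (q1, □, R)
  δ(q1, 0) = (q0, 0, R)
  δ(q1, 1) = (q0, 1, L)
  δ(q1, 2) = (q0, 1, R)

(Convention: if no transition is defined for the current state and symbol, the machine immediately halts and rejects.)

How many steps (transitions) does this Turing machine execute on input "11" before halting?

Execution trace:
Initial: [q0]11
Step 1: δ(q0, 1) = (qR, 0, L) → [qR]□01

The machine reaches the reject state qR and halts.

The machine executed 1 step before halting.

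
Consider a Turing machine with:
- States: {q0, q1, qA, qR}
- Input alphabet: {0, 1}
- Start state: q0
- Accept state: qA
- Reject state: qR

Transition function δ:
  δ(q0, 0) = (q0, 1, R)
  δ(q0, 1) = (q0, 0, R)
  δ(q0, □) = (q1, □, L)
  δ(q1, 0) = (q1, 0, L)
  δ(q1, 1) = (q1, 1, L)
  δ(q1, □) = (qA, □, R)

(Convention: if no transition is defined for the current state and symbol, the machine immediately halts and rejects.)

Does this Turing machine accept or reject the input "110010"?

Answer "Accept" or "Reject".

Execution trace:
Initial: [q0]110010
Step 1: δ(q0, 1) = (q0, 0, R) → 0[q0]10010
Step 2: δ(q0, 1) = (q0, 0, R) → 00[q0]0010
Step 3: δ(q0, 0) = (q0, 1, R) → 001[q0]010
Step 4: δ(q0, 0) = (q0, 1, R) → 0011[q0]10
Step 5: δ(q0, 1) = (q0, 0, R) → 00110[q0]0
Step 6: δ(q0, 0) = (q0, 1, R) → 001101[q0]□
Step 7: δ(q0, □) = (q1, □, L) → 00110[q1]1□
Step 8: δ(q1, 1) = (q1, 1, L) → 0011[q1]01□
Step 9: δ(q1, 0) = (q1, 0, L) → 001[q1]101□
Step 10: δ(q1, 1) = (q1, 1, L) → 00[q1]1101□
Step 11: δ(q1, 1) = (q1, 1, L) → 0[q1]01101□
Step 12: δ(q1, 0) = (q1, 0, L) → [q1]001101□
Step 13: δ(q1, 0) = (q1, 0, L) → [q1]□001101□
Step 14: δ(q1, □) = (qA, □, R) → □[qA]001101□

The machine reaches the accept state qA and halts.

Answer: Accept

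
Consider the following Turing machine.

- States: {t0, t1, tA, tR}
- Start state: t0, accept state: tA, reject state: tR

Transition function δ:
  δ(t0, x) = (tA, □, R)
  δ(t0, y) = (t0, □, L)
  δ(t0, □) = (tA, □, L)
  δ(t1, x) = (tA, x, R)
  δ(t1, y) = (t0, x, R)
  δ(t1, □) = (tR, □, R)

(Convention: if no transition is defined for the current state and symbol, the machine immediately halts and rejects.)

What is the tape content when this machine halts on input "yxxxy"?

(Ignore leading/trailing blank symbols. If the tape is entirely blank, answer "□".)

Execution trace:
Initial: [t0]yxxxy
Step 1: δ(t0, y) = (t0, □, L) → [t0]□□xxxy
Step 2: δ(t0, □) = (tA, □, L) → [tA]□□□xxxy

The machine reaches the accept state tA and halts.

Final tape (ignoring leading/trailing blanks): xxxy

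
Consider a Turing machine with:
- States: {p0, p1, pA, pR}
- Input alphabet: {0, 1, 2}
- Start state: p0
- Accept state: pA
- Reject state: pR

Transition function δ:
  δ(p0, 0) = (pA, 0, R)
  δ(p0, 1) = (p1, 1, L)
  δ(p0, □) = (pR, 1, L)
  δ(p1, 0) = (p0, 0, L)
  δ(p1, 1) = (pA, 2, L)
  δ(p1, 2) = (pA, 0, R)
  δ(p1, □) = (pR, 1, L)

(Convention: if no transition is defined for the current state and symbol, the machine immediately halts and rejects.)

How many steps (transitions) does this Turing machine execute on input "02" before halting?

Execution trace:
Initial: [p0]02
Step 1: δ(p0, 0) = (pA, 0, R) → 0[pA]2

The machine reaches the accept state pA and halts.

The machine executed 1 step before halting.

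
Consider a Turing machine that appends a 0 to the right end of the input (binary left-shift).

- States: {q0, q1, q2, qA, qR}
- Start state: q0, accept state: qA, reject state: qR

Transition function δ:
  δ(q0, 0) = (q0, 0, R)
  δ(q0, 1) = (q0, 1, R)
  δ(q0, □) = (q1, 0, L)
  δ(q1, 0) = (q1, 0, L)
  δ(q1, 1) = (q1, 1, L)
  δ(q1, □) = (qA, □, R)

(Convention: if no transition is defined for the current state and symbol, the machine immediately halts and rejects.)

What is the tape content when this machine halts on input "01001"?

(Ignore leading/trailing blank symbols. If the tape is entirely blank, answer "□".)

Execution trace:
Initial: [q0]01001
Step 1: δ(q0, 0) = (q0, 0, R) → 0[q0]1001
Step 2: δ(q0, 1) = (q0, 1, R) → 01[q0]001
Step 3: δ(q0, 0) = (q0, 0, R) → 010[q0]01
Step 4: δ(q0, 0) = (q0, 0, R) → 0100[q0]1
Step 5: δ(q0, 1) = (q0, 1, R) → 01001[q0]□
Step 6: δ(q0, □) = (q1, 0, L) → 0100[q1]10
Step 7: δ(q1, 1) = (q1, 1, L) → 010[q1]010
Step 8: δ(q1, 0) = (q1, 0, L) → 01[q1]0010
Step 9: δ(q1, 0) = (q1, 0, L) → 0[q1]10010
Step 10: δ(q1, 1) = (q1, 1, L) → [q1]010010
Step 11: δ(q1, 0) = (q1, 0, L) → [q1]□010010
Step 12: δ(q1, □) = (qA, □, R) → □[qA]010010

The machine reaches the accept state qA and halts.

Final tape (ignoring leading/trailing blanks): 010010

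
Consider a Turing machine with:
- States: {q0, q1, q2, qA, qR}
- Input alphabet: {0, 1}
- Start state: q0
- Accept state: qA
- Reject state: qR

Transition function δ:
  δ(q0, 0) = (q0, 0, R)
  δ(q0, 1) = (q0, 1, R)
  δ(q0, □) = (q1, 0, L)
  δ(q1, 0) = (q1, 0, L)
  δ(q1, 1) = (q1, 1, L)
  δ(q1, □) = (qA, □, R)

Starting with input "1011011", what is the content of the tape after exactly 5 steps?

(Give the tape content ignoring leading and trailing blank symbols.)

Execution trace:
Initial: [q0]1011011
Step 1: δ(q0, 1) = (q0, 1, R) → 1[q0]011011
Step 2: δ(q0, 0) = (q0, 0, R) → 10[q0]11011
Step 3: δ(q0, 1) = (q0, 1, R) → 101[q0]1011
Step 4: δ(q0, 1) = (q0, 1, R) → 1011[q0]011
Step 5: δ(q0, 0) = (q0, 0, R) → 10110[q0]11

After 5 steps, the tape (ignoring leading/trailing blanks) is: 1011011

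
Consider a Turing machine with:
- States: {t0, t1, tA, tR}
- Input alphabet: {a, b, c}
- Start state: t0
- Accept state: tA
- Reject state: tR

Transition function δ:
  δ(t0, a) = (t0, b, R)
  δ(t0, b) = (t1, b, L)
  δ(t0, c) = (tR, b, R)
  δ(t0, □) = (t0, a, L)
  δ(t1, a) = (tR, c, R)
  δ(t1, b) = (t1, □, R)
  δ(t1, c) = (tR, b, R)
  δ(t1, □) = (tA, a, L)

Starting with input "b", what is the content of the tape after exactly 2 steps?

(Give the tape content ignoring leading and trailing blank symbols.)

Execution trace:
Initial: [t0]b
Step 1: δ(t0, b) = (t1, b, L) → [t1]□b
Step 2: δ(t1, □) = (tA, a, L) → [tA]□ab

The machine reaches the accept state tA and halts.

After 2 steps, the tape (ignoring leading/trailing blanks) is: ab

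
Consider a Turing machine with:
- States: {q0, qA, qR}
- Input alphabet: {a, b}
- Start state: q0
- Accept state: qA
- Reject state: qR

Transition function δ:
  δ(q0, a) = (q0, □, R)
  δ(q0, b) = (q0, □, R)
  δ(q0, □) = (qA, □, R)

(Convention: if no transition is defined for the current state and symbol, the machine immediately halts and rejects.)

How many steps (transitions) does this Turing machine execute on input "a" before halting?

Execution trace:
Initial: [q0]a
Step 1: δ(q0, a) = (q0, □, R) → □[q0]□
Step 2: δ(q0, □) = (qA, □, R) → □□[qA]□

The machine reaches the accept state qA and halts.

The machine executed 2 steps before halting.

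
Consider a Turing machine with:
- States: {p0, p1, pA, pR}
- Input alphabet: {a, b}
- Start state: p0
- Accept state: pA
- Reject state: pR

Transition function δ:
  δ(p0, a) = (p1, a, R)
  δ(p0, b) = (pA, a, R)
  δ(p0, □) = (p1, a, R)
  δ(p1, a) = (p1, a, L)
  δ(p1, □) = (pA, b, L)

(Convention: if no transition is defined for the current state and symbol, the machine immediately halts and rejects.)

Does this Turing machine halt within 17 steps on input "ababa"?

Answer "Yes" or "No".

Execution trace:
Initial: [p0]ababa
Step 1: δ(p0, a) = (p1, a, R) → a[p1]baba

No transition is defined for δ(p1, b). By convention the machine halts and rejects.
The machine halted after 1 step (within the 17-step bound).

Answer: Yes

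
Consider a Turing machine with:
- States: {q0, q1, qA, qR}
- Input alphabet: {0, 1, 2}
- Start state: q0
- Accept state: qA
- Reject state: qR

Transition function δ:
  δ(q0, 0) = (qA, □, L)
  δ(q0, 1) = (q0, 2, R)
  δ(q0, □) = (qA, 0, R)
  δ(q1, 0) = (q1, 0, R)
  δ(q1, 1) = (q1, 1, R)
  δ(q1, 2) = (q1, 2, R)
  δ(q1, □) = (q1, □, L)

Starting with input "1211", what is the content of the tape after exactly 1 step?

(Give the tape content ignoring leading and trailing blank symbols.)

Execution trace:
Initial: [q0]1211
Step 1: δ(q0, 1) = (q0, 2, R) → 2[q0]211

No transition is defined for δ(q0, 2). By convention the machine halts and rejects.

After 1 step, the tape (ignoring leading/trailing blanks) is: 2211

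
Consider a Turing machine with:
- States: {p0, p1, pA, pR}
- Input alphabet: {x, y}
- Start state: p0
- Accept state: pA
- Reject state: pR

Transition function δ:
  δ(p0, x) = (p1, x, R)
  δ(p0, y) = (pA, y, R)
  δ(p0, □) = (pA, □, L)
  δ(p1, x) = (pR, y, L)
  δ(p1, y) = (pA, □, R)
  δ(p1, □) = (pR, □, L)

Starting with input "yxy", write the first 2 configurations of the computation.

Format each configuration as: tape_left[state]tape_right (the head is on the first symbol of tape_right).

Transitions applied:
Step 1: δ(p0, y) = (pA, y, R)

The first 2 configurations are:
[p0]yxy ⊢ y[pA]xy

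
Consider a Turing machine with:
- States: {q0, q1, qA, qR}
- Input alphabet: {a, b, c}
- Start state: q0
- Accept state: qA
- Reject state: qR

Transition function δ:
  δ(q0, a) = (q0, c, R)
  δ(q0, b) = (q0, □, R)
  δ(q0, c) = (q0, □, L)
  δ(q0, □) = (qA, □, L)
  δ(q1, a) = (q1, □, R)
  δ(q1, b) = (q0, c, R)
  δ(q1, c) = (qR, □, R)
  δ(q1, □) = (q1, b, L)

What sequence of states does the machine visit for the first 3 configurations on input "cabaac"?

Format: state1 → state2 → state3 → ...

Execution trace:
Initial: [q0]cabaac
Step 1: δ(q0, c) = (q0, □, L) → [q0]□□abaac
Step 2: δ(q0, □) = (qA, □, L) → [qA]□□□abaac

The machine reaches the accept state qA and halts.

State sequence: q0 → q0 → qA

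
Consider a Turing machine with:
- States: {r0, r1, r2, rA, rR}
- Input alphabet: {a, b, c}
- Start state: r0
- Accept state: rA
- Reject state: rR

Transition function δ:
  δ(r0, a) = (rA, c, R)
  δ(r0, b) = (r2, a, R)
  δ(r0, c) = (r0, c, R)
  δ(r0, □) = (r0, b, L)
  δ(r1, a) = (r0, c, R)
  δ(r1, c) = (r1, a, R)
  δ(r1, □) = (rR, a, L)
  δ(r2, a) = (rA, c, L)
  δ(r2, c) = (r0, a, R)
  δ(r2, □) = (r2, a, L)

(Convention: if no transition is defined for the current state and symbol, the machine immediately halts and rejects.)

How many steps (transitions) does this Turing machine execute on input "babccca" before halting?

Execution trace:
Initial: [r0]babccca
Step 1: δ(r0, b) = (r2, a, R) → a[r2]abccca
Step 2: δ(r2, a) = (rA, c, L) → [rA]acbccca

The machine reaches the accept state rA and halts.

The machine executed 2 steps before halting.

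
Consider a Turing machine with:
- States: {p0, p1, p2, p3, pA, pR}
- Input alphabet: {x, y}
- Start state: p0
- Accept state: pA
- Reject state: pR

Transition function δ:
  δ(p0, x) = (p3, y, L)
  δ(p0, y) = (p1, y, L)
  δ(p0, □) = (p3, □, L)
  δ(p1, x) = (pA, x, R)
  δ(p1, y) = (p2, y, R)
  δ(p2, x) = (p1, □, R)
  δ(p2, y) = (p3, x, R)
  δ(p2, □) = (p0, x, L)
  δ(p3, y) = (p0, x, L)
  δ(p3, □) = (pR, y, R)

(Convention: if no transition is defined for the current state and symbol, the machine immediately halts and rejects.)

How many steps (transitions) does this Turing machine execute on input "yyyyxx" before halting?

Execution trace:
Initial: [p0]yyyyxx
Step 1: δ(p0, y) = (p1, y, L) → [p1]□yyyyxx

No transition is defined for δ(p1, □). By convention the machine halts and rejects.

The machine executed 1 step before halting.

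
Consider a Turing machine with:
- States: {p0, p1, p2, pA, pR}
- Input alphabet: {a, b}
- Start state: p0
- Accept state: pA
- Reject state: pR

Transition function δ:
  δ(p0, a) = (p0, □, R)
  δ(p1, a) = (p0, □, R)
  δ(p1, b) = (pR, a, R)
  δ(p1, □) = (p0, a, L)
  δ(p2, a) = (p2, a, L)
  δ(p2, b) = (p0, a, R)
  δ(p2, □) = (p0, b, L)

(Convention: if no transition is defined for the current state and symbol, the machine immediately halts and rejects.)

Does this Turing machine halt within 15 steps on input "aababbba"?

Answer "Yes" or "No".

Execution trace:
Initial: [p0]aababbba
Step 1: δ(p0, a) = (p0, □, R) → □[p0]ababbba
Step 2: δ(p0, a) = (p0, □, R) → □□[p0]babbba

No transition is defined for δ(p0, b). By convention the machine halts and rejects.
The machine halted after 2 steps (within the 15-step bound).

Answer: Yes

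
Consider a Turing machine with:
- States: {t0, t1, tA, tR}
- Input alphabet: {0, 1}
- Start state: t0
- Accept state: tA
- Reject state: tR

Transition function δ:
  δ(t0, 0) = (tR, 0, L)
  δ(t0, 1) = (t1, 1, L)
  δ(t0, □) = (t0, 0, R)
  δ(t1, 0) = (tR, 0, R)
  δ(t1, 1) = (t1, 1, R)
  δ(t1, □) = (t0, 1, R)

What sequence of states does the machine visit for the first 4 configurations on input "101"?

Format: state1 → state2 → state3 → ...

Execution trace:
Initial: [t0]101
Step 1: δ(t0, 1) = (t1, 1, L) → [t1]□101
Step 2: δ(t1, □) = (t0, 1, R) → 1[t0]101
Step 3: δ(t0, 1) = (t1, 1, L) → [t1]1101

State sequence: t0 → t1 → t0 → t1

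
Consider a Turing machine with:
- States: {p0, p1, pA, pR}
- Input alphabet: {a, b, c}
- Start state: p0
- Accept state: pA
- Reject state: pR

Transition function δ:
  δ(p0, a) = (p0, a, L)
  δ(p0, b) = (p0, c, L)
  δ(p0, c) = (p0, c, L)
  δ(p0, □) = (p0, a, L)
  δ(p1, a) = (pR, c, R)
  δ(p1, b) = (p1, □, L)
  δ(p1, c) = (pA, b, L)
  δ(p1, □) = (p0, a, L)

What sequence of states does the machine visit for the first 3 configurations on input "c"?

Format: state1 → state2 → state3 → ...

Execution trace:
Initial: [p0]c
Step 1: δ(p0, c) = (p0, c, L) → [p0]□c
Step 2: δ(p0, □) = (p0, a, L) → [p0]□ac

State sequence: p0 → p0 → p0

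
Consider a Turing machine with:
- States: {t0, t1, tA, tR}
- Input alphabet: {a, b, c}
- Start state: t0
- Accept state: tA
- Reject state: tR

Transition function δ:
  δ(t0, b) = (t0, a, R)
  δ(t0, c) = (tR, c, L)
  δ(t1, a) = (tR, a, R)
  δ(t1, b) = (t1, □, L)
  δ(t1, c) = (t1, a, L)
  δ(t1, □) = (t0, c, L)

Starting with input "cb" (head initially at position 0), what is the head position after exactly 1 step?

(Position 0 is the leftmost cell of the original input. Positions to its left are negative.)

Execution trace (head position shown):
Step 0: [t0]cb  (head at position 0)
Step 1: move left → [tR]□cb  (head at position -1)

After 1 step, the head is at position -1.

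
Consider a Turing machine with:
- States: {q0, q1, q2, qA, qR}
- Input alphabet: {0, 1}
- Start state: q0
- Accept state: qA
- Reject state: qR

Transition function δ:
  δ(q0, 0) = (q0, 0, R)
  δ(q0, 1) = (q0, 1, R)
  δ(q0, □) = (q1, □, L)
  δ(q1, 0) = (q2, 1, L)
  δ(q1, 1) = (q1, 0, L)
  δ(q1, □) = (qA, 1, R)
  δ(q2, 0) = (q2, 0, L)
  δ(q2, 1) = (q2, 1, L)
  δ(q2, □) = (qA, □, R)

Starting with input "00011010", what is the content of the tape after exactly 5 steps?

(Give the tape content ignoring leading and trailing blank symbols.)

Execution trace:
Initial: [q0]00011010
Step 1: δ(q0, 0) = (q0, 0, R) → 0[q0]0011010
Step 2: δ(q0, 0) = (q0, 0, R) → 00[q0]011010
Step 3: δ(q0, 0) = (q0, 0, R) → 000[q0]11010
Step 4: δ(q0, 1) = (q0, 1, R) → 0001[q0]1010
Step 5: δ(q0, 1) = (q0, 1, R) → 00011[q0]010

After 5 steps, the tape (ignoring leading/trailing blanks) is: 00011010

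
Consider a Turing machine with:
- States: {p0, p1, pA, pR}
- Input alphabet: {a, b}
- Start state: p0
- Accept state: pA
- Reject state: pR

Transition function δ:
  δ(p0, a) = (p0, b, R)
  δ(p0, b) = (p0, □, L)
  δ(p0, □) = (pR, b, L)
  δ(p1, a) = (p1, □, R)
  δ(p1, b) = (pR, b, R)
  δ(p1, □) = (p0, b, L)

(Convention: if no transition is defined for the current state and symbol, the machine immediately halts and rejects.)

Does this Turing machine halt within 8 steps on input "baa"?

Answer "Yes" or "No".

Execution trace:
Initial: [p0]baa
Step 1: δ(p0, b) = (p0, □, L) → [p0]□□aa
Step 2: δ(p0, □) = (pR, b, L) → [pR]□b□aa

The machine reaches the reject state pR and halts.
The machine halted after 2 steps (within the 8-step bound).

Answer: Yes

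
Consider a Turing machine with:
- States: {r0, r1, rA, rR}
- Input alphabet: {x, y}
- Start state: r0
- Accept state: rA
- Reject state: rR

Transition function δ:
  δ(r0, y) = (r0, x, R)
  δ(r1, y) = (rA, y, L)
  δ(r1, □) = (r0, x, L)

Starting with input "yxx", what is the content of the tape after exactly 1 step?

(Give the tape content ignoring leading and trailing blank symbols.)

Execution trace:
Initial: [r0]yxx
Step 1: δ(r0, y) = (r0, x, R) → x[r0]xx

No transition is defined for δ(r0, x). By convention the machine halts and rejects.

After 1 step, the tape (ignoring leading/trailing blanks) is: xxx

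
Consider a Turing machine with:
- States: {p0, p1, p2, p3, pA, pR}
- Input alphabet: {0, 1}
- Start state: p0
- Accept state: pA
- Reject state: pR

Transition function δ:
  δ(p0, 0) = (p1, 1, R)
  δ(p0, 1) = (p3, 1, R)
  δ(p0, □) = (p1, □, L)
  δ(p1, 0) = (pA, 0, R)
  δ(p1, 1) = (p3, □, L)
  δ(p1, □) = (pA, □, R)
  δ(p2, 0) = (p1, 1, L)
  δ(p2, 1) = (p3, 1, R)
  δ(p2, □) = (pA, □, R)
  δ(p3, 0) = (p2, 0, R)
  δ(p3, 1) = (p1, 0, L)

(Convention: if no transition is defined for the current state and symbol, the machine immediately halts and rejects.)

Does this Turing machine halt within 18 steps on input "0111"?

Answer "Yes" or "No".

Execution trace:
Initial: [p0]0111
Step 1: δ(p0, 0) = (p1, 1, R) → 1[p1]111
Step 2: δ(p1, 1) = (p3, □, L) → [p3]1□11
Step 3: δ(p3, 1) = (p1, 0, L) → [p1]□0□11
Step 4: δ(p1, □) = (pA, □, R) → □[pA]0□11

The machine reaches the accept state pA and halts.
The machine halted after 4 steps (within the 18-step bound).

Answer: Yes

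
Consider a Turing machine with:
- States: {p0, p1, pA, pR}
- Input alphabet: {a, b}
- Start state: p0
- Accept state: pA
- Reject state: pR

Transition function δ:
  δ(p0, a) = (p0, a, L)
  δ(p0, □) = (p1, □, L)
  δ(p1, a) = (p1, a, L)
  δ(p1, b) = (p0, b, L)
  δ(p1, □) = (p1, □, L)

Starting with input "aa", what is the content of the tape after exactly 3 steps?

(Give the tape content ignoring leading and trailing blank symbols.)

Execution trace:
Initial: [p0]aa
Step 1: δ(p0, a) = (p0, a, L) → [p0]□aa
Step 2: δ(p0, □) = (p1, □, L) → [p1]□□aa
Step 3: δ(p1, □) = (p1, □, L) → [p1]□□□aa

After 3 steps, the tape (ignoring leading/trailing blanks) is: aa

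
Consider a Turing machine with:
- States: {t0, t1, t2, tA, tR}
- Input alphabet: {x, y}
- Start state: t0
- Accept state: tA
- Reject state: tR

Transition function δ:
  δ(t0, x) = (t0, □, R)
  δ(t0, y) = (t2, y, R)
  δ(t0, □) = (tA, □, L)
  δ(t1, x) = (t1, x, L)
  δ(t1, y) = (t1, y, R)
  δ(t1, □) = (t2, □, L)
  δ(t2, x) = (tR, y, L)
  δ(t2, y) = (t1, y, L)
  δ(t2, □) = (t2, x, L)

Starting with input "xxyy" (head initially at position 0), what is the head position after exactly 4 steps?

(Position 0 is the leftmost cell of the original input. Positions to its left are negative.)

Execution trace (head position shown):
Step 0: [t0]xxyy  (head at position 0)
Step 1: move right → □[t0]xyy  (head at position 1)
Step 2: move right → □□[t0]yy  (head at position 2)
Step 3: move right → □□y[t2]y  (head at position 3)
Step 4: move left → □□[t1]yy  (head at position 2)

After 4 steps, the head is at position 2.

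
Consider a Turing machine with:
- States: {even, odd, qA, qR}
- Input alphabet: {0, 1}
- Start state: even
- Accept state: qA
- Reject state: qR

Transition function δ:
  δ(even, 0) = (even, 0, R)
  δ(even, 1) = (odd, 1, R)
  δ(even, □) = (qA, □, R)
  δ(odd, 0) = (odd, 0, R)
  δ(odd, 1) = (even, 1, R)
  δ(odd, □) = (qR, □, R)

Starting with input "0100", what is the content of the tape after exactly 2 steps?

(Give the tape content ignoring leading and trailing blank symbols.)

Execution trace:
Initial: [even]0100
Step 1: δ(even, 0) = (even, 0, R) → 0[even]100
Step 2: δ(even, 1) = (odd, 1, R) → 01[odd]00

After 2 steps, the tape (ignoring leading/trailing blanks) is: 0100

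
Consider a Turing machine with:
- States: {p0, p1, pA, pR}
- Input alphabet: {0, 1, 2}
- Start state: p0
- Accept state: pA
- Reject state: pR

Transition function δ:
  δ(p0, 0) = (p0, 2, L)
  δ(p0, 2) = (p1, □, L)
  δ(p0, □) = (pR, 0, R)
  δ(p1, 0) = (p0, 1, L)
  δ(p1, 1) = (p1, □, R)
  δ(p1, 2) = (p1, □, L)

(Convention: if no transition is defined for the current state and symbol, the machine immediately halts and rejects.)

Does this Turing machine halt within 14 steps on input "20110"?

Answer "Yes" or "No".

Execution trace:
Initial: [p0]20110
Step 1: δ(p0, 2) = (p1, □, L) → [p1]□□0110

No transition is defined for δ(p1, □). By convention the machine halts and rejects.
The machine halted after 1 step (within the 14-step bound).

Answer: Yes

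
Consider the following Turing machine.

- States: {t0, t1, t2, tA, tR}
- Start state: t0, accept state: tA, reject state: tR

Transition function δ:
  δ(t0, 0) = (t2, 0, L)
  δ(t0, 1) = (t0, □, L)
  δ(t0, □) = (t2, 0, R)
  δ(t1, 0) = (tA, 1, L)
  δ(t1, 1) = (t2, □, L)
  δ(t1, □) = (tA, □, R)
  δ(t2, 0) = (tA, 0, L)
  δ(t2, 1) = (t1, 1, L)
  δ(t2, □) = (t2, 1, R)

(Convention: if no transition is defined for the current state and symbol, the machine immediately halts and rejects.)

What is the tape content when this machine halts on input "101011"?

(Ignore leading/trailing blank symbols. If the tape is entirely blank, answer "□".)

Execution trace:
Initial: [t0]101011
Step 1: δ(t0, 1) = (t0, □, L) → [t0]□□01011
Step 2: δ(t0, □) = (t2, 0, R) → 0[t2]□01011
Step 3: δ(t2, □) = (t2, 1, R) → 01[t2]01011
Step 4: δ(t2, 0) = (tA, 0, L) → 0[tA]101011

The machine reaches the accept state tA and halts.

Final tape (ignoring leading/trailing blanks): 0101011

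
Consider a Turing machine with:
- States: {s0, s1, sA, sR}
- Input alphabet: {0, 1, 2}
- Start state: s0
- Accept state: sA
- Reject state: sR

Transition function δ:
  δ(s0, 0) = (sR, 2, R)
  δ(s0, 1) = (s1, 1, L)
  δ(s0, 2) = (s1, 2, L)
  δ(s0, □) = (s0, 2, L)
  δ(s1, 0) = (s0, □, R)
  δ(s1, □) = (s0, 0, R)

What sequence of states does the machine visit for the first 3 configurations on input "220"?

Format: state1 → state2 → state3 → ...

Execution trace:
Initial: [s0]220
Step 1: δ(s0, 2) = (s1, 2, L) → [s1]□220
Step 2: δ(s1, □) = (s0, 0, R) → 0[s0]220

State sequence: s0 → s1 → s0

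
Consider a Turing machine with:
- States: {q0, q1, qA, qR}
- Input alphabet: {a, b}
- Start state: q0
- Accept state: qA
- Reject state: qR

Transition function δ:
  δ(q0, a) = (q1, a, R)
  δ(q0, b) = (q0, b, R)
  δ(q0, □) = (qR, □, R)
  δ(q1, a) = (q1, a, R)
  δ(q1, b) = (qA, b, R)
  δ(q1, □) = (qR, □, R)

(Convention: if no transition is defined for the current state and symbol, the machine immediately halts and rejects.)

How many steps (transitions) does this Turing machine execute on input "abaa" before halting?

Execution trace:
Initial: [q0]abaa
Step 1: δ(q0, a) = (q1, a, R) → a[q1]baa
Step 2: δ(q1, b) = (qA, b, R) → ab[qA]aa

The machine reaches the accept state qA and halts.

The machine executed 2 steps before halting.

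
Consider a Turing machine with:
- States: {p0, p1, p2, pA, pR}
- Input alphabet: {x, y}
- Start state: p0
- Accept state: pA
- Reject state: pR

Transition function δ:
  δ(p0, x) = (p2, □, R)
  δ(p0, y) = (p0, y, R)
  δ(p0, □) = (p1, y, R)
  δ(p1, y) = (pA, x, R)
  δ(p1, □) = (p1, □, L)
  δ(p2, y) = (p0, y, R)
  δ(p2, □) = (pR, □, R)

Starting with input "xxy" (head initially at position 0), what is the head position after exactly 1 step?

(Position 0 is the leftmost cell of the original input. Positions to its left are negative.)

Execution trace (head position shown):
Step 0: [p0]xxy  (head at position 0)
Step 1: move right → □[p2]xy  (head at position 1)

After 1 step, the head is at position 1.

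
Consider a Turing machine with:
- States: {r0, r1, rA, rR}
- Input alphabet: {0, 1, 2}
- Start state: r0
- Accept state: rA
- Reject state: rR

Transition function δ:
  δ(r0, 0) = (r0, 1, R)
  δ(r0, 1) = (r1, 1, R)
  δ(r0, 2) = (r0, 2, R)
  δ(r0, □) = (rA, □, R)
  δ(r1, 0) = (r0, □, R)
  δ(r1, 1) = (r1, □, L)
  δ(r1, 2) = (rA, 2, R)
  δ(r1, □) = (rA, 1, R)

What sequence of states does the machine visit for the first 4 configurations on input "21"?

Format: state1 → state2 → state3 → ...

Execution trace:
Initial: [r0]21
Step 1: δ(r0, 2) = (r0, 2, R) → 2[r0]1
Step 2: δ(r0, 1) = (r1, 1, R) → 21[r1]□
Step 3: δ(r1, □) = (rA, 1, R) → 211[rA]□

The machine reaches the accept state rA and halts.

State sequence: r0 → r0 → r1 → rA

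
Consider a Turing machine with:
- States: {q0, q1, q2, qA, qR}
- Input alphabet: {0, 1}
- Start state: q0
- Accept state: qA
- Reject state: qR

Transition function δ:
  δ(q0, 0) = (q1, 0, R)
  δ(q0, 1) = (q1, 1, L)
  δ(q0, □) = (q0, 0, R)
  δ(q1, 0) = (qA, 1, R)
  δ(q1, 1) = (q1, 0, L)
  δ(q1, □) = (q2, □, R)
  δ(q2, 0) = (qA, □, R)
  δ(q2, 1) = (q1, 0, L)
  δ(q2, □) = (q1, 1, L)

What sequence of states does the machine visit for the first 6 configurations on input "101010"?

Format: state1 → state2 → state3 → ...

Execution trace:
Initial: [q0]101010
Step 1: δ(q0, 1) = (q1, 1, L) → [q1]□101010
Step 2: δ(q1, □) = (q2, □, R) → □[q2]101010
Step 3: δ(q2, 1) = (q1, 0, L) → [q1]□001010
Step 4: δ(q1, □) = (q2, □, R) → □[q2]001010
Step 5: δ(q2, 0) = (qA, □, R) → □□[qA]01010

The machine reaches the accept state qA and halts.

State sequence: q0 → q1 → q2 → q1 → q2 → qA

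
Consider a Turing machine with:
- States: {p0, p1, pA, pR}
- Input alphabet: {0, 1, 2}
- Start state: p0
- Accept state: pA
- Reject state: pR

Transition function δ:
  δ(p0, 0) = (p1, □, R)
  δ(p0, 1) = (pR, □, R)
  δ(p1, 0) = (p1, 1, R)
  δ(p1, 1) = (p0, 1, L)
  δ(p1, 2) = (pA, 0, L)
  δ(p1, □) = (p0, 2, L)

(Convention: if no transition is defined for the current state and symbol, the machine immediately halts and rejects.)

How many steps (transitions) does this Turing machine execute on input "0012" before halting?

Execution trace:
Initial: [p0]0012
Step 1: δ(p0, 0) = (p1, □, R) → □[p1]012
Step 2: δ(p1, 0) = (p1, 1, R) → □1[p1]12
Step 3: δ(p1, 1) = (p0, 1, L) → □[p0]112
Step 4: δ(p0, 1) = (pR, □, R) → □□[pR]12

The machine reaches the reject state pR and halts.

The machine executed 4 steps before halting.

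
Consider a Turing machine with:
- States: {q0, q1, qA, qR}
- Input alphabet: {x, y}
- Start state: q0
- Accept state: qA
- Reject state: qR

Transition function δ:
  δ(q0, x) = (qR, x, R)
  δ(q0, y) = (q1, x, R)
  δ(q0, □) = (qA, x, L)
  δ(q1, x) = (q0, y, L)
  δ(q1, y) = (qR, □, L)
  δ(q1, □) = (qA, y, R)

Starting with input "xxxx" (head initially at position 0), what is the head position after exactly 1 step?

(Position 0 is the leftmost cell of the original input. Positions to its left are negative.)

Execution trace (head position shown):
Step 0: [q0]xxxx  (head at position 0)
Step 1: move right → x[qR]xxx  (head at position 1)

After 1 step, the head is at position 1.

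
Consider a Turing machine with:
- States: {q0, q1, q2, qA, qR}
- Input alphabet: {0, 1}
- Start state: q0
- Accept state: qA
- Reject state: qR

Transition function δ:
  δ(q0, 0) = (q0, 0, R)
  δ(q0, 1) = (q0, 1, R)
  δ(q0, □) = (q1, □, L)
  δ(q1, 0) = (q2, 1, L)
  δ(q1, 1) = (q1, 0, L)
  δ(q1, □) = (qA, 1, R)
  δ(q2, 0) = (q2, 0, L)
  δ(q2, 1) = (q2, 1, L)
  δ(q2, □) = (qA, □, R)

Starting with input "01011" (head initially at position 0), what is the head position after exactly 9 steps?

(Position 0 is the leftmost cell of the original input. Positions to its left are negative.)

Execution trace (head position shown):
Step 0: [q0]01011  (head at position 0)
Step 1: move right → 0[q0]1011  (head at position 1)
Step 2: move right → 01[q0]011  (head at position 2)
Step 3: move right → 010[q0]11  (head at position 3)
Step 4: move right → 0101[q0]1  (head at position 4)
Step 5: move right → 01011[q0]□  (head at position 5)
Step 6: move left → 0101[q1]1□  (head at position 4)
Step 7: move left → 010[q1]10□  (head at position 3)
Step 8: move left → 01[q1]000□  (head at position 2)
Step 9: move left → 0[q2]1100□  (head at position 1)

After 9 steps, the head is at position 1.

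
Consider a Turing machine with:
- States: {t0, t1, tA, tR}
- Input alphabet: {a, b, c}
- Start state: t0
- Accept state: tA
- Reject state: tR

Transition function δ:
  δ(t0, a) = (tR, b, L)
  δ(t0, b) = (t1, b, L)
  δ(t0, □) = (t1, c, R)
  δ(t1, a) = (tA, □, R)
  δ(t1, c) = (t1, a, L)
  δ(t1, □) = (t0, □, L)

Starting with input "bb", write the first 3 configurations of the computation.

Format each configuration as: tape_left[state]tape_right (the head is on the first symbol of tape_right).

Transitions applied:
Step 1: δ(t0, b) = (t1, b, L)
Step 2: δ(t1, □) = (t0, □, L)

The first 3 configurations are:
[t0]bb ⊢ [t1]□bb ⊢ [t0]□□bb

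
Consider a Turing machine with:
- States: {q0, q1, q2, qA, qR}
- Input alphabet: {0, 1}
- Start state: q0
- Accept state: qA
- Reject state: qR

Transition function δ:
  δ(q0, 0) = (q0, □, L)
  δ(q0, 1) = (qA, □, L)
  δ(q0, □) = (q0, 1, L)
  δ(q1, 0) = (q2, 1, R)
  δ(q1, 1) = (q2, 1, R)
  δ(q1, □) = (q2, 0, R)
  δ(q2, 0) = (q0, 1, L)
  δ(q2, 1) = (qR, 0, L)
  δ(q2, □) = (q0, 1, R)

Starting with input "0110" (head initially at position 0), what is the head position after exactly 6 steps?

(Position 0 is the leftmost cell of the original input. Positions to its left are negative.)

Execution trace (head position shown):
Step 0: [q0]0110  (head at position 0)
Step 1: move left → [q0]□□110  (head at position -1)
Step 2: move left → [q0]□1□110  (head at position -2)
Step 3: move left → [q0]□11□110  (head at position -3)
Step 4: move left → [q0]□111□110  (head at position -4)
Step 5: move left → [q0]□1111□110  (head at position -5)
Step 6: move left → [q0]□11111□110  (head at position -6)

After 6 steps, the head is at position -6.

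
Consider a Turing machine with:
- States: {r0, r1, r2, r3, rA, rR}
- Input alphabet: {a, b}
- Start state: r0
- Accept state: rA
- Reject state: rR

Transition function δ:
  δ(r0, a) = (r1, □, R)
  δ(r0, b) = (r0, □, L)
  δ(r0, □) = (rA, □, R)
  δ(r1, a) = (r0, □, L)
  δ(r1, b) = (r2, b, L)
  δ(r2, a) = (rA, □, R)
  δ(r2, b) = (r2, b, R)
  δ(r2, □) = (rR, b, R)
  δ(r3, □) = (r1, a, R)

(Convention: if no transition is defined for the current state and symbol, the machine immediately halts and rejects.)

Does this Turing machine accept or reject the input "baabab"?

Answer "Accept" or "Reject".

Execution trace:
Initial: [r0]baabab
Step 1: δ(r0, b) = (r0, □, L) → [r0]□□aabab
Step 2: δ(r0, □) = (rA, □, R) → □[rA]□aabab

The machine reaches the accept state rA and halts.

Answer: Accept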